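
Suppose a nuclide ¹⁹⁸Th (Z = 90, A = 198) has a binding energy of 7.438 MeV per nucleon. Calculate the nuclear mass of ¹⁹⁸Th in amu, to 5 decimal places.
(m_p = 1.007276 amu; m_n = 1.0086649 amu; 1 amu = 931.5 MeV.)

198.00963 amu

Total binding energy = 198 × 7.438 = 1472.724 MeV
Mass defect = 1472.724 MeV / (931.5 MeV/amu) = 1.5810242 amu
Constituent mass = 90(1.007276) + 108(1.0086649) = 199.5906492 amu
Nuclear mass = 199.5906492 − 1.5810242 = 198.0096250 amu ≈ 198.00963 amu (to 5 decimal places)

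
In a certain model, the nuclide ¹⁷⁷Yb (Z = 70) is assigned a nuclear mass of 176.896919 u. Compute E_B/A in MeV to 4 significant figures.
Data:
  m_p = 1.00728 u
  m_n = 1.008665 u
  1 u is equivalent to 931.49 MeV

8.104 MeV/nucleon

With 70 protons and 107 neutrons (A = 177):
Mass of separated nucleons = 70(1.00728) + 107(1.008665) = 70.50960 + 107.927155 = 178.436755 u
Δm = 178.436755 − 176.896919 = 1.539836 u
E_B = 1.539836 × 931.49 = 1434.34 MeV
Per nucleon: 1434.34 / 177 = 8.104 MeV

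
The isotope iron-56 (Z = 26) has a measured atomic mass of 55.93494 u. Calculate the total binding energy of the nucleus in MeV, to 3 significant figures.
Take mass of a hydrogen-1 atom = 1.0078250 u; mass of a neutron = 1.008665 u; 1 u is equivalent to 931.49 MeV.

492 MeV

Z = 26, so N = A − Z = 56 − 26 = 30.
Mass of separated nucleons = 26(1.0078250) + 30(1.008665) = 26.2034500 + 30.259950 = 56.4634000 u
Δm = 56.4634000 − 55.93494 = 0.5284600 u
Converting to energy: 0.5284600 u × 931.49 MeV/u = 492.255 MeV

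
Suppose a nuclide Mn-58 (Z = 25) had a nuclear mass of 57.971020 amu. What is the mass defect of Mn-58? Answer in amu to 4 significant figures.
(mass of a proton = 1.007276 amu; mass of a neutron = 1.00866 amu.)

0.4967 amu

With 25 protons and 33 neutrons (A = 58):
Total constituent mass: 25 × 1.007276 + 33 × 1.00866 = 58.467680 amu
Δm = 58.467680 − 57.971020 = 0.496660 amu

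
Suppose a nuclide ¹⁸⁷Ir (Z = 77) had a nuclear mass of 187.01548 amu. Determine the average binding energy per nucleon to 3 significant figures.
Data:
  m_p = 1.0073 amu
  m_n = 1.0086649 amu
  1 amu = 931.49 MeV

7.47 MeV/nucleon

The nucleus contains 77 protons and 187 − 77 = 110 neutrons.
Σm = 77·m_p + 110·m_n = 77.5621 + 110.9531390 = 188.5152390 amu
Δm = 188.5152390 − 187.01548 = 1.4997590 amu
Converting to energy: 1.4997590 amu × 931.49 MeV/amu = 1397.01 MeV
Dividing by A = 187 gives 7.471 MeV per nucleon.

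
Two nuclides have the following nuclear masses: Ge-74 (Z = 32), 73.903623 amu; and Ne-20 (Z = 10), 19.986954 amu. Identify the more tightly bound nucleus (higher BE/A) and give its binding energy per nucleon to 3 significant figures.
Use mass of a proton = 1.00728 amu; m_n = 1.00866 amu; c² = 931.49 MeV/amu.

Ge-74; 8.72 MeV/nucleon

Ge-74: Σm = 32(1.00728) + 42(1.00866) = 74.59668 amu; Δm = 0.693057 amu; E_B = 645.58 MeV; E_B/A = 8.724 MeV
Ne-20: Σm = 10(1.00728) + 10(1.00866) = 20.15940 amu; Δm = 0.172446 amu; E_B = 160.63 MeV; E_B/A = 8.032 MeV
Ge-74 has the higher binding energy per nucleon, so it is the more tightly bound nucleus.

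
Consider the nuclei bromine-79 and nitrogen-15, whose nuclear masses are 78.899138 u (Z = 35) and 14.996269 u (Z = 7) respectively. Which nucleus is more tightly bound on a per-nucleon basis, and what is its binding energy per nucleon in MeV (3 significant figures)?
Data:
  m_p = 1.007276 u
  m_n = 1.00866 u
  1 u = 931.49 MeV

bromine-79: Σm = 35(1.007276) + 44(1.00866) = 79.635700 u; Δm = 0.736562 u; E_B = 686.10 MeV; E_B/A = 8.6848 MeV
nitrogen-15: Σm = 7(1.007276) + 8(1.00866) = 15.120212 u; Δm = 0.123943 u; E_B = 115.45 MeV; E_B/A = 7.697 MeV
bromine-79 has the higher binding energy per nucleon, so it is the more tightly bound nucleus.

bromine-79; 8.68 MeV/nucleon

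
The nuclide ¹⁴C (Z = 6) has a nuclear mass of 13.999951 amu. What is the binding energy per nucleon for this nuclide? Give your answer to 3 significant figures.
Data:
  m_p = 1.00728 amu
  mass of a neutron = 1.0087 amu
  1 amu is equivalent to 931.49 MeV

Total constituent mass: 6 × 1.00728 + 8 × 1.0087 = 14.11328 amu
Mass defect Δm = 14.11328 − 13.999951 = 0.113329 amu
Converting to energy: 0.113329 amu × 931.49 MeV/amu = 105.565 MeV
Dividing by A = 14 gives 7.540 MeV per nucleon.

7.54 MeV/nucleon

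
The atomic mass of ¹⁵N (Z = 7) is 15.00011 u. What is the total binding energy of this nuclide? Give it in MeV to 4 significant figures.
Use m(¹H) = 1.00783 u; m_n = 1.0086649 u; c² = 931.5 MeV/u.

115.5 MeV

The nucleus contains 7 protons and 15 − 7 = 8 neutrons.
Mass of separated nucleons = 7(1.00783) + 8(1.0086649) = 7.05481 + 8.0693192 = 15.1241292 u
Mass defect Δm = 15.1241292 − 15.00011 = 0.1240192 u
Binding energy = Δm·c² = 0.1240192 × 931.5 MeV/u = 115.524 MeV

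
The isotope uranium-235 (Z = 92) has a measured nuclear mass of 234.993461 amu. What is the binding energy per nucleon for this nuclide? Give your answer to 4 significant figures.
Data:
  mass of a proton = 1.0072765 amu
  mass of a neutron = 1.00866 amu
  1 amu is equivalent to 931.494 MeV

7.588 MeV/nucleon

The nucleus contains 92 protons and 235 − 92 = 143 neutrons.
Mass of separated nucleons = 92(1.0072765) + 143(1.00866) = 92.6694380 + 144.23838 = 236.9078180 amu
The mass defect is 236.9078180 − 234.993461 = 1.9143570 amu.
E_B = 1.9143570 × 931.494 = 1783.21 MeV
Per nucleon: 1783.21 / 235 = 7.588 MeV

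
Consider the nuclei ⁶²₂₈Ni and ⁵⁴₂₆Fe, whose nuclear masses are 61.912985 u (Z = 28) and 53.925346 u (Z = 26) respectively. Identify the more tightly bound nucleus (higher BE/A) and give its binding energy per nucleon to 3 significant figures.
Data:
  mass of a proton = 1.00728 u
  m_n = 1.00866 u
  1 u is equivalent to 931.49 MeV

⁶²₂₈Ni; 8.79 MeV/nucleon

⁶²₂₈Ni: Σm = 28(1.00728) + 34(1.00866) = 62.49828 u; Δm = 0.585295 u; E_B = 545.196 MeV; E_B/A = 8.793 MeV
⁵⁴₂₆Fe: Σm = 26(1.00728) + 28(1.00866) = 54.43176 u; Δm = 0.506414 u; E_B = 471.72 MeV; E_B/A = 8.736 MeV
⁶²₂₈Ni has the higher binding energy per nucleon, so it is the more tightly bound nucleus.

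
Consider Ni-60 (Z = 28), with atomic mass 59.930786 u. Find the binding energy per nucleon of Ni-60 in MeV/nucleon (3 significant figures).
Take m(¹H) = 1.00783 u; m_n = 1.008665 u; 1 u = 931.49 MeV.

8.78 MeV/nucleon

Z = 28, so N = A − Z = 60 − 28 = 32.
Σm = 28·m(¹H) + 32·m_n = 28.21924 + 32.277280 = 60.496520 u
The mass defect is 60.496520 − 59.930786 = 0.565734 u.
E_B = 0.565734 × 931.49 = 526.976 MeV
Dividing by A = 60 gives 8.783 MeV per nucleon.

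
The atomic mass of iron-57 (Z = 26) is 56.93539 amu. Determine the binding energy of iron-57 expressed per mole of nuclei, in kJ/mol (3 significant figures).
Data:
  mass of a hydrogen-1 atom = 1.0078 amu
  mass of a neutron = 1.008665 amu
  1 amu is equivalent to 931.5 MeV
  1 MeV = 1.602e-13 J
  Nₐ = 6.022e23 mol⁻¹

Σm = 26·m(¹H) + 31·m_n = 26.2028 + 31.268615 = 57.471415 amu
Mass defect Δm = 57.471415 − 56.93539 = 0.536025 amu
Converting to energy: 0.536025 amu × 931.5 MeV/amu = 499.307 MeV
Per nucleus in joules: 499.307 MeV × 1.602e-13 J/MeV = 7.9989e-11 J
Per mole: 7.9989e-11 J × 6.022e23 mol⁻¹ = 4.8169e+13 J/mol

4.82e+10 kJ/mol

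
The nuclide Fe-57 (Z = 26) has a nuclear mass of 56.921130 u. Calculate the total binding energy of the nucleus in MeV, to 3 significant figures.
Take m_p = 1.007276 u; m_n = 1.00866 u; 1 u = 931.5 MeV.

Total constituent mass: 26 × 1.007276 + 31 × 1.00866 = 57.457636 u
Δm = 57.457636 − 56.921130 = 0.536506 u
Converting to energy: 0.536506 u × 931.5 MeV/u = 499.755 MeV

500 MeV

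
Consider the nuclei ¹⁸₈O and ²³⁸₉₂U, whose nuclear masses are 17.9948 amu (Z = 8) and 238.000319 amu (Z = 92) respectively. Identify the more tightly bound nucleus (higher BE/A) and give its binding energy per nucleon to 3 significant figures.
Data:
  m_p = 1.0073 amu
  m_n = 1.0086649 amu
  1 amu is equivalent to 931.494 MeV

¹⁸₈O: Σm = 8(1.0073) + 10(1.0086649) = 18.1450490 amu; Δm = 0.1502490 amu; E_B = 139.956 MeV; E_B/A = 7.775 MeV
²³⁸₉₂U: Σm = 92(1.0073) + 146(1.0086649) = 239.9366754 amu; Δm = 1.9363564 amu; E_B = 1803.7 MeV; E_B/A = 7.579 MeV
¹⁸₈O has the higher binding energy per nucleon, so it is the more tightly bound nucleus.

¹⁸₈O; 7.78 MeV/nucleon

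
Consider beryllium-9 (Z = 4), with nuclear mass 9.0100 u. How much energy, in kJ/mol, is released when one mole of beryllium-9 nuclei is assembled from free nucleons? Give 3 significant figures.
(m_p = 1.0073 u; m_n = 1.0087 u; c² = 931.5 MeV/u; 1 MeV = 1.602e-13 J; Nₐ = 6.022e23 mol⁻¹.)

The nucleus contains 4 protons and 9 − 4 = 5 neutrons.
Σm = 4·m_p + 5·m_n = 4.0292 + 5.0435 = 9.0727 u
Mass defect Δm = 9.0727 − 9.0100 = 0.0627 u
E_B = 0.0627 × 931.5 = 58.4051 MeV
Per nucleus in joules: 58.4051 MeV × 1.602e-13 J/MeV = 9.3565e-12 J
Per mole: 9.3565e-12 J × 6.022e23 mol⁻¹ = 5.6345e+12 J/mol

5.63e+09 kJ/mol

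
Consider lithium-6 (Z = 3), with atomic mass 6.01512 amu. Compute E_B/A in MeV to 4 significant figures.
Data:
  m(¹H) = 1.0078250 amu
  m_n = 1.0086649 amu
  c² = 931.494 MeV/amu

5.333 MeV/nucleon

Σm = 3·m(¹H) + 3·m_n = 3.0234750 + 3.0259947 = 6.0494697 amu
Mass defect Δm = 6.0494697 − 6.01512 = 0.0343497 amu
Converting to energy: 0.0343497 amu × 931.494 MeV/amu = 31.9965 MeV
Per nucleon: 31.9965 / 6 = 5.333 MeV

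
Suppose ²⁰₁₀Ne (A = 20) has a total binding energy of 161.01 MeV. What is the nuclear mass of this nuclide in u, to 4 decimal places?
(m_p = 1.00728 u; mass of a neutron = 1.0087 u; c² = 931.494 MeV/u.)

19.9869 u

Mass defect = 161.01 MeV / (931.494 MeV/u) = 0.172851 u
Constituent mass = 10(1.00728) + 10(1.0087) = 20.15980 u
Nuclear mass = 20.15980 − 0.172851 = 19.986949 u ≈ 19.9869 u (to 4 decimal places)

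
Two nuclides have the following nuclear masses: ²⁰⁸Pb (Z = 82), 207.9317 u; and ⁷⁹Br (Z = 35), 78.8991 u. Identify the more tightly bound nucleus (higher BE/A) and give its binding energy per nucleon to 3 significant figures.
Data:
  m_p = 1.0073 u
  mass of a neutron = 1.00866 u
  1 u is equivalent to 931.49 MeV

²⁰⁸Pb: Σm = 82(1.0073) + 126(1.00866) = 209.68976 u; Δm = 1.75806 u; E_B = 1637.6 MeV; E_B/A = 7.873 MeV
⁷⁹Br: Σm = 35(1.0073) + 44(1.00866) = 79.63654 u; Δm = 0.73744 u; E_B = 686.92 MeV; E_B/A = 8.695 MeV
⁷⁹Br has the higher binding energy per nucleon, so it is the more tightly bound nucleus.

⁷⁹Br; 8.70 MeV/nucleon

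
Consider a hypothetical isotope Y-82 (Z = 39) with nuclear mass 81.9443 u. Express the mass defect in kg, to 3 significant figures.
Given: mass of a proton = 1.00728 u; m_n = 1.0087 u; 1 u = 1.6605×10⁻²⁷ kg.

Total constituent mass: 39 × 1.00728 + 43 × 1.0087 = 82.65802 u
Δm = 82.65802 − 81.9443 = 0.71372 u
In SI units: 0.71372 u × 1.6605×10⁻²⁷ kg/u = 1.1851e-27 kg

1.19e-27 kg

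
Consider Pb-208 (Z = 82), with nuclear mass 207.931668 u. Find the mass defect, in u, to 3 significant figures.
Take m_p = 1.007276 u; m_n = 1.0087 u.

Σm = 82·m_p + 126·m_n = 82.596632 + 127.0962 = 209.692832 u
Δm = 209.692832 − 207.931668 = 1.761164 u

1.76 u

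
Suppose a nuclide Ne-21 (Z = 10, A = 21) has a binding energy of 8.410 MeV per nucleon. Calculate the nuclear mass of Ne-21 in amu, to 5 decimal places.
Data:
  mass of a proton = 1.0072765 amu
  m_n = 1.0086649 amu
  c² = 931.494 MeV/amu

Total binding energy = 21 × 8.410 = 176.610 MeV
Mass defect = 176.610 MeV / (931.494 MeV/amu) = 0.1895986 amu
Constituent mass = 10(1.0072765) + 11(1.0086649) = 21.1680789 amu
Nuclear mass = 21.1680789 − 0.1895986 = 20.9784803 amu ≈ 20.97848 amu (to 5 decimal places)

20.97848 amu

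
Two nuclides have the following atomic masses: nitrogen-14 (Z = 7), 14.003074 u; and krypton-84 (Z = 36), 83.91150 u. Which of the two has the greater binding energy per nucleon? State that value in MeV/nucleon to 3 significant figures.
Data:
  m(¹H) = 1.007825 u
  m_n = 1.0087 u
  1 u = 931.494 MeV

nitrogen-14: Σm = 7(1.007825) + 7(1.0087) = 14.115675 u; Δm = 0.112601 u; E_B = 104.89 MeV; E_B/A = 7.492 MeV
krypton-84: Σm = 36(1.007825) + 48(1.0087) = 84.699300 u; Δm = 0.787800 u; E_B = 733.83 MeV; E_B/A = 8.736 MeV
krypton-84 has the higher binding energy per nucleon, so it is the more tightly bound nucleus.

krypton-84; 8.74 MeV/nucleon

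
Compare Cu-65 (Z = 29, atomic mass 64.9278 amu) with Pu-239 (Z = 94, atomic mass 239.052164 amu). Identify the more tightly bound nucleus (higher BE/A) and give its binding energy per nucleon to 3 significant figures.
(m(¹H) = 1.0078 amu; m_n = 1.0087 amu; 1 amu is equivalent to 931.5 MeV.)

Cu-65: Σm = 29(1.0078) + 36(1.0087) = 65.5394 amu; Δm = 0.6116 amu; E_B = 569.705 MeV; E_B/A = 8.7647 MeV
Pu-239: Σm = 94(1.0078) + 145(1.0087) = 240.9947 amu; Δm = 1.942536 amu; E_B = 1809.5 MeV; E_B/A = 7.571 MeV
Cu-65 has the higher binding energy per nucleon, so it is the more tightly bound nucleus.

Cu-65; 8.76 MeV/nucleon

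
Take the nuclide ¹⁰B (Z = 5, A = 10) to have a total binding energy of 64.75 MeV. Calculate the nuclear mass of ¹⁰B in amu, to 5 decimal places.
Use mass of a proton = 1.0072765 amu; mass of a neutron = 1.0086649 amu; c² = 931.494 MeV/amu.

10.01020 amu

Mass defect = 64.75 MeV / (931.494 MeV/amu) = 0.0695120 amu
Constituent mass = 5(1.0072765) + 5(1.0086649) = 10.0797070 amu
Nuclear mass = 10.0797070 − 0.0695120 = 10.0101950 amu ≈ 10.01020 amu (to 5 decimal places)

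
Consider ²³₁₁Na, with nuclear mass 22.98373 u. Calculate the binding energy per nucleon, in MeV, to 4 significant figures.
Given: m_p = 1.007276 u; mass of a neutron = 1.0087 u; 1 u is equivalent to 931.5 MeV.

8.129 MeV/nucleon

With 11 protons and 12 neutrons (A = 23):
Total constituent mass: 11 × 1.007276 + 12 × 1.0087 = 23.184436 u
Δm = 23.184436 − 22.98373 = 0.200706 u
Binding energy = Δm·c² = 0.200706 × 931.5 MeV/u = 186.958 MeV
Dividing by A = 23 gives 8.129 MeV per nucleon.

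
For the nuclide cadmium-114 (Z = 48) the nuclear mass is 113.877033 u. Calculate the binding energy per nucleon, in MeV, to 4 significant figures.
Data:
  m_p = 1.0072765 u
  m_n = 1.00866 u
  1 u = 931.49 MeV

8.529 MeV/nucleon

Z = 48, so N = A − Z = 114 − 48 = 66.
Σm = 48·m_p + 66·m_n = 48.3492720 + 66.57156 = 114.9208320 u
Mass defect Δm = 114.9208320 − 113.877033 = 1.0437990 u
Converting to energy: 1.0437990 u × 931.49 MeV/u = 972.288 MeV
BE/A = 972.288 MeV / 114 = 8.529 MeV/nucleon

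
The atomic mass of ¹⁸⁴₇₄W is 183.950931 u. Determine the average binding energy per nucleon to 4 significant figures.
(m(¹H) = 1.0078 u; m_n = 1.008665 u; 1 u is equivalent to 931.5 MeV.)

7.996 MeV/nucleon

Σm = 74·m(¹H) + 110·m_n = 74.5772 + 110.953150 = 185.530350 u
The mass defect is 185.530350 − 183.950931 = 1.579419 u.
Binding energy = Δm·c² = 1.579419 × 931.5 MeV/u = 1471.23 MeV
BE/A = 1471.23 MeV / 184 = 7.996 MeV/nucleon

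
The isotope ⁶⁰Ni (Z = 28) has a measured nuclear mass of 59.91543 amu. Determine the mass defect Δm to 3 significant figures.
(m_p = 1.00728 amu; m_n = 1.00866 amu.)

Z = 28, so N = A − Z = 60 − 28 = 32.
Σm = 28·m_p + 32·m_n = 28.20384 + 32.27712 = 60.48096 amu
Mass defect Δm = 60.48096 − 59.91543 = 0.56553 amu

0.566 amu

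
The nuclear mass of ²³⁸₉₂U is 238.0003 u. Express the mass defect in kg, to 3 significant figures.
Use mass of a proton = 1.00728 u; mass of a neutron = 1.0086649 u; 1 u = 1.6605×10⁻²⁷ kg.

3.21e-27 kg

Z = 92, so N = A − Z = 238 − 92 = 146.
Total constituent mass: 92 × 1.00728 + 146 × 1.0086649 = 239.9348354 u
Mass defect Δm = 239.9348354 − 238.0003 = 1.9345354 u
In SI units: 1.9345354 u × 1.6605×10⁻²⁷ kg/u = 3.2123e-27 kg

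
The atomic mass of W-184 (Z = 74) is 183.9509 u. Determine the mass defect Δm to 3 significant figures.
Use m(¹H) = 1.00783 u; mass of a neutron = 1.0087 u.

Mass of separated nucleons = 74(1.00783) + 110(1.0087) = 74.57942 + 110.9570 = 185.53642 u
Mass defect Δm = 185.53642 − 183.9509 = 1.58552 u

1.59 u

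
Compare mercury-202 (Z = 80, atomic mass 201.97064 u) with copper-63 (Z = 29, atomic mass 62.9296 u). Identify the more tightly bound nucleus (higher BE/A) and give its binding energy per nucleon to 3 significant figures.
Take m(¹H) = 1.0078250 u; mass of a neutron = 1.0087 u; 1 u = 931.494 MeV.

copper-63; 8.77 MeV/nucleon

mercury-202: Σm = 80(1.0078250) + 122(1.0087) = 203.6874000 u; Δm = 1.7167600 u; E_B = 1599.2 MeV; E_B/A = 7.917 MeV
copper-63: Σm = 29(1.0078250) + 34(1.0087) = 63.5227250 u; Δm = 0.5931250 u; E_B = 552.49 MeV; E_B/A = 8.770 MeV
copper-63 has the higher binding energy per nucleon, so it is the more tightly bound nucleus.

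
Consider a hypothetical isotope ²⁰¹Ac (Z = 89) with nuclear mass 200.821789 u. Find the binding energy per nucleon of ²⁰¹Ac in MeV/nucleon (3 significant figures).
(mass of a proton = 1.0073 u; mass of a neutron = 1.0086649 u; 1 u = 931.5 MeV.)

8.33 MeV/nucleon

Σm = 89·m_p + 112·m_n = 89.6497 + 112.9704688 = 202.6201688 u
Mass defect Δm = 202.6201688 − 200.821789 = 1.7983798 u
Binding energy = Δm·c² = 1.7983798 × 931.5 MeV/u = 1675.19 MeV
Dividing by A = 201 gives 8.334 MeV per nucleon.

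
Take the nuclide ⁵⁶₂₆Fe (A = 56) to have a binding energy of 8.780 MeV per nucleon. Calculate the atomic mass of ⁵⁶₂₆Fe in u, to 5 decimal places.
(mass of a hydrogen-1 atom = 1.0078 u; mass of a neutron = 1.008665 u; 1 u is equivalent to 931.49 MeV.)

Total binding energy = 56 × 8.780 = 491.680 MeV
Mass defect = 491.680 MeV / (931.49 MeV/u) = 0.5278425 u
Constituent mass = 26(1.0078) + 30(1.008665) = 56.462750 u
Atomic mass = 56.462750 − 0.5278425 = 55.9349075 u ≈ 55.93491 u (to 5 decimal places)

55.93491 u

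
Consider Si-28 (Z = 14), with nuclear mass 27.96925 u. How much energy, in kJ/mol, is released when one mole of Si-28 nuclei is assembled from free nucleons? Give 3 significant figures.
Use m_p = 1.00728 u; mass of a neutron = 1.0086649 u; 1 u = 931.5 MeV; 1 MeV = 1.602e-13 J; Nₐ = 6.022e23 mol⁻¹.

2.28e+10 kJ/mol

Z = 14, so N = A − Z = 28 − 14 = 14.
Mass of separated nucleons = 14(1.00728) + 14(1.0086649) = 14.10192 + 14.1213086 = 28.2232286 u
The mass defect is 28.2232286 − 27.96925 = 0.2539786 u.
E_B = 0.2539786 × 931.5 = 236.581 MeV
Per nucleus in joules: 236.581 MeV × 1.602e-13 J/MeV = 3.7900e-11 J
Per mole: 3.7900e-11 J × 6.022e23 mol⁻¹ = 2.2823e+13 J/mol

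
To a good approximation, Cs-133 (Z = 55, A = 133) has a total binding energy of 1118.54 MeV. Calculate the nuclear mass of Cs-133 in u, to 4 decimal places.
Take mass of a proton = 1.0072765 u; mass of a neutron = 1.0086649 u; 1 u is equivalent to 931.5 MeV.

Mass defect = 1118.54 MeV / (931.5 MeV/u) = 1.200794 u
Constituent mass = 55(1.0072765) + 78(1.0086649) = 134.0760697 u
Nuclear mass = 134.0760697 − 1.200794 = 132.8752757 u ≈ 132.8753 u (to 4 decimal places)

132.8753 u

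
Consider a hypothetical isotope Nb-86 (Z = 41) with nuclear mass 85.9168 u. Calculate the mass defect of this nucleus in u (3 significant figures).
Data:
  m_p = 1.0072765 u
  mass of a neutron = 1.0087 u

0.773 u

The nucleus contains 41 protons and 86 − 41 = 45 neutrons.
Σm = 41·m_p + 45·m_n = 41.2983365 + 45.3915 = 86.6898365 u
Δm = 86.6898365 − 85.9168 = 0.7730365 u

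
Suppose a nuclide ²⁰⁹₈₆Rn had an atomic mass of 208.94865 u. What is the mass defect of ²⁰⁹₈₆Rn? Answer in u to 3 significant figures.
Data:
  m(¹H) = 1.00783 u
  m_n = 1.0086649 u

Z = 86, so N = A − Z = 209 − 86 = 123.
Total constituent mass: 86 × 1.00783 + 123 × 1.0086649 = 210.7391627 u
Δm = 210.7391627 − 208.94865 = 1.7905127 u

1.79 u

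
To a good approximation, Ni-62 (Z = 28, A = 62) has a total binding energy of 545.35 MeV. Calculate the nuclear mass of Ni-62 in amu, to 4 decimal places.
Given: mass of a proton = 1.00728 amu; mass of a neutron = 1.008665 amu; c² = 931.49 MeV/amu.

Mass defect = 545.35 MeV / (931.49 MeV/amu) = 0.585460 amu
Constituent mass = 28(1.00728) + 34(1.008665) = 62.498450 amu
Nuclear mass = 62.498450 − 0.585460 = 61.912990 amu ≈ 61.9130 amu (to 4 decimal places)

61.9130 amu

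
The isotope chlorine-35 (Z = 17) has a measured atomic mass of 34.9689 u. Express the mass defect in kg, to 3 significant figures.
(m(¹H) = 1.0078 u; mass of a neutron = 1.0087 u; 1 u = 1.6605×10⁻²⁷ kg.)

With 17 protons and 18 neutrons (A = 35):
Σm = 17·m(¹H) + 18·m_n = 17.1326 + 18.1566 = 35.2892 u
Δm = 35.2892 − 34.9689 = 0.3203 u
In SI units: 0.3203 u × 1.6605×10⁻²⁷ kg/u = 5.3186e-28 kg

5.32e-28 kg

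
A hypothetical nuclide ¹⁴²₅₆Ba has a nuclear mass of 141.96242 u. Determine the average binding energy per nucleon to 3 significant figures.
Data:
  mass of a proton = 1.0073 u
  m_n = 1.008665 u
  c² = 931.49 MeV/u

The nucleus contains 56 protons and 142 − 56 = 86 neutrons.
Mass of separated nucleons = 56(1.0073) + 86(1.008665) = 56.4088 + 86.745190 = 143.153990 u
Mass defect Δm = 143.153990 − 141.96242 = 1.191570 u
E_B = 1.191570 × 931.49 = 1109.94 MeV
Dividing by A = 142 gives 7.816 MeV per nucleon.

7.82 MeV/nucleon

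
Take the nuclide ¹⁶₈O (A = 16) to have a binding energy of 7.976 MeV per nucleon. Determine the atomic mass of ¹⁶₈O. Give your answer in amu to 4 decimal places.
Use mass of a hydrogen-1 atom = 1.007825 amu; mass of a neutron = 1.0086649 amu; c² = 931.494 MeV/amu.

15.9949 amu

Total binding energy = 16 × 7.976 = 127.616 MeV
Mass defect = 127.616 MeV / (931.494 MeV/amu) = 0.137001 amu
Constituent mass = 8(1.007825) + 8(1.0086649) = 16.1319192 amu
Atomic mass = 16.1319192 − 0.137001 = 15.9949182 amu ≈ 15.9949 amu (to 4 decimal places)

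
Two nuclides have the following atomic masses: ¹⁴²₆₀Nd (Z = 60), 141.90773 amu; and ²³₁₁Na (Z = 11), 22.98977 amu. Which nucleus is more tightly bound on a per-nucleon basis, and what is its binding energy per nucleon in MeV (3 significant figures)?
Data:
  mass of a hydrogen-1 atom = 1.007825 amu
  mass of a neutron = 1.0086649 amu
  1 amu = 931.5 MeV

¹⁴²₆₀Nd; 8.35 MeV/nucleon

¹⁴²₆₀Nd: Σm = 60(1.007825) + 82(1.0086649) = 143.1800218 amu; Δm = 1.2722918 amu; E_B = 1185.1 MeV; E_B/A = 8.346 MeV
²³₁₁Na: Σm = 11(1.007825) + 12(1.0086649) = 23.1900538 amu; Δm = 0.2002838 amu; E_B = 186.56 MeV; E_B/A = 8.111 MeV
¹⁴²₆₀Nd has the higher binding energy per nucleon, so it is the more tightly bound nucleus.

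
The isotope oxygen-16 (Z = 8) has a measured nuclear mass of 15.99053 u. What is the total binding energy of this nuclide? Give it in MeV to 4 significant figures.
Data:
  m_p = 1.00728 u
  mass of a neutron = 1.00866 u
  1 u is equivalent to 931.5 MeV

Mass of separated nucleons = 8(1.00728) + 8(1.00866) = 8.05824 + 8.06928 = 16.12752 u
Mass defect Δm = 16.12752 − 15.99053 = 0.13699 u
E_B = 0.13699 × 931.5 = 127.606 MeV

127.6 MeV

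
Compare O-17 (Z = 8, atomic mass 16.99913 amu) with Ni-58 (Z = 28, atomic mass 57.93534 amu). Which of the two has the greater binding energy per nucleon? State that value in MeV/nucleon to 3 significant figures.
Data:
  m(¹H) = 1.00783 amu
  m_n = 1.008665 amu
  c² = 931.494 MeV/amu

Ni-58; 8.73 MeV/nucleon

O-17: Σm = 8(1.00783) + 9(1.008665) = 17.140625 amu; Δm = 0.141495 amu; E_B = 131.80 MeV; E_B/A = 7.753 MeV
Ni-58: Σm = 28(1.00783) + 30(1.008665) = 58.479190 amu; Δm = 0.543850 amu; E_B = 506.59 MeV; E_B/A = 8.734 MeV
Ni-58 has the higher binding energy per nucleon, so it is the more tightly bound nucleus.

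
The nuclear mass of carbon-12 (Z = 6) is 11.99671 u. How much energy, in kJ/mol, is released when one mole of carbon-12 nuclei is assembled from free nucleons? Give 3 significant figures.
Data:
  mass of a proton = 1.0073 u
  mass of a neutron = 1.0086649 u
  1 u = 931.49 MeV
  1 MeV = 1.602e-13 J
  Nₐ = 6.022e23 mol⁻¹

8.90e+09 kJ/mol

Mass of separated nucleons = 6(1.0073) + 6(1.0086649) = 6.0438 + 6.0519894 = 12.0957894 u
Mass defect Δm = 12.0957894 − 11.99671 = 0.0990794 u
Converting to energy: 0.0990794 u × 931.49 MeV/u = 92.2915 MeV
Per nucleus in joules: 92.2915 MeV × 1.602e-13 J/MeV = 1.4785e-11 J
Per mole: 1.4785e-11 J × 6.022e23 mol⁻¹ = 8.9035e+12 J/mol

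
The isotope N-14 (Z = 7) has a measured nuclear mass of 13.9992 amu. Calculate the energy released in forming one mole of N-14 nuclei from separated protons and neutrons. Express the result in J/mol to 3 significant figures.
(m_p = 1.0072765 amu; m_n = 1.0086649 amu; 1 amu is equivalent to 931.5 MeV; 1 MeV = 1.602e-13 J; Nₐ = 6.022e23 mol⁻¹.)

1.01e+13 J/mol

Mass of separated nucleons = 7(1.0072765) + 7(1.0086649) = 7.0509355 + 7.0606543 = 14.1115898 amu
Δm = 14.1115898 − 13.9992 = 0.1123898 amu
Converting to energy: 0.1123898 amu × 931.5 MeV/amu = 104.691 MeV
Per nucleus in joules: 104.691 MeV × 1.602e-13 J/MeV = 1.6771e-11 J
Per mole: 1.6771e-11 J × 6.022e23 mol⁻¹ = 1.0099e+13 J/mol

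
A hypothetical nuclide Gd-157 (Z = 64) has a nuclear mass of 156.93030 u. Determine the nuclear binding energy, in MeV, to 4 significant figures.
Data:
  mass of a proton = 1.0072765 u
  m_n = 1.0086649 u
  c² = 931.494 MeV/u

1249 MeV

The nucleus contains 64 protons and 157 − 64 = 93 neutrons.
Mass of separated nucleons = 64(1.0072765) + 93(1.0086649) = 64.4656960 + 93.8058357 = 158.2715317 u
The mass defect is 158.2715317 − 156.93030 = 1.3412317 u.
E_B = 1.3412317 × 931.494 = 1249.35 MeV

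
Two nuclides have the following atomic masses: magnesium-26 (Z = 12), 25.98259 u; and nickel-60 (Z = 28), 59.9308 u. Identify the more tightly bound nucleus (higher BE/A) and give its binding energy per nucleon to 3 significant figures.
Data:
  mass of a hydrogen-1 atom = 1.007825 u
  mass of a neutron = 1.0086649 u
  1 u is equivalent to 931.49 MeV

magnesium-26: Σm = 12(1.007825) + 14(1.0086649) = 26.2152086 u; Δm = 0.2326186 u; E_B = 216.68 MeV; E_B/A = 8.334 MeV
nickel-60: Σm = 28(1.007825) + 32(1.0086649) = 60.4963768 u; Δm = 0.5655768 u; E_B = 526.829 MeV; E_B/A = 8.780 MeV
nickel-60 has the higher binding energy per nucleon, so it is the more tightly bound nucleus.

nickel-60; 8.78 MeV/nucleon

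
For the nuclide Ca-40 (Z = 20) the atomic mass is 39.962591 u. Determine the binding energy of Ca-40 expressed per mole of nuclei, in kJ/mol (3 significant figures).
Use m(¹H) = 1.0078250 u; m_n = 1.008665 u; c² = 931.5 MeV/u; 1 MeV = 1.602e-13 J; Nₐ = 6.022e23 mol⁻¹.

The nucleus contains 20 protons and 40 − 20 = 20 neutrons.
Total constituent mass: 20 × 1.0078250 + 20 × 1.008665 = 40.3298000 u
Mass defect Δm = 40.3298000 − 39.962591 = 0.3672090 u
Converting to energy: 0.3672090 u × 931.5 MeV/u = 342.055 MeV
Per nucleus in joules: 342.055 MeV × 1.602e-13 J/MeV = 5.4797e-11 J
Per mole: 5.4797e-11 J × 6.022e23 mol⁻¹ = 3.2999e+13 J/mol

3.30e+10 kJ/mol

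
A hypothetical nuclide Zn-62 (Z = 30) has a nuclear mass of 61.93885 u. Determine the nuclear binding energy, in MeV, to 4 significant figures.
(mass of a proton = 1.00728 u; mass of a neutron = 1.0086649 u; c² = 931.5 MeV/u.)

518.7 MeV

The nucleus contains 30 protons and 62 − 30 = 32 neutrons.
Total constituent mass: 30 × 1.00728 + 32 × 1.0086649 = 62.4956768 u
The mass defect is 62.4956768 − 61.93885 = 0.5568268 u.
Converting to energy: 0.5568268 u × 931.5 MeV/u = 518.684 MeV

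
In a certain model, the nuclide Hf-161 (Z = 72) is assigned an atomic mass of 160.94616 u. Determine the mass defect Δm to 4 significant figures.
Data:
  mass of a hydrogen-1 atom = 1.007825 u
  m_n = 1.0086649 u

Z = 72, so N = A − Z = 161 − 72 = 89.
Σm = 72·m(¹H) + 89·m_n = 72.563400 + 89.7711761 = 162.3345761 u
Mass defect Δm = 162.3345761 − 160.94616 = 1.3884161 u

1.388 u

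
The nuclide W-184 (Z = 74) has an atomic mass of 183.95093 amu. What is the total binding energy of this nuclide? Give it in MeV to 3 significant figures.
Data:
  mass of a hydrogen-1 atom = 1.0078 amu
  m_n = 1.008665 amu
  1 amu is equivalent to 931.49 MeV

With 74 protons and 110 neutrons (A = 184):
Total constituent mass: 74 × 1.0078 + 110 × 1.008665 = 185.530350 amu
Δm = 185.530350 − 183.95093 = 1.579420 amu
Converting to energy: 1.579420 amu × 931.49 MeV/amu = 1471.21 MeV

1470 MeV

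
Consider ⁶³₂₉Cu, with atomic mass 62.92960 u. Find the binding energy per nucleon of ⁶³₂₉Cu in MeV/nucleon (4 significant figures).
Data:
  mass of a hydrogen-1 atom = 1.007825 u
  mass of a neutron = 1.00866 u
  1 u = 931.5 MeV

8.750 MeV/nucleon

The nucleus contains 29 protons and 63 − 29 = 34 neutrons.
Mass of separated nucleons = 29(1.007825) + 34(1.00866) = 29.226925 + 34.29444 = 63.521365 u
Mass defect Δm = 63.521365 − 62.92960 = 0.591765 u
E_B = 0.591765 × 931.5 = 551.229 MeV
Per nucleon: 551.229 / 63 = 8.750 MeV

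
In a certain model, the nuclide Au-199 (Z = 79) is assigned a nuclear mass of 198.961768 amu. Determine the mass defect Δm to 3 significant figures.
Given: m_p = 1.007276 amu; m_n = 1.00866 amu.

Z = 79, so N = A − Z = 199 − 79 = 120.
Total constituent mass: 79 × 1.007276 + 120 × 1.00866 = 200.614004 amu
Δm = 200.614004 − 198.961768 = 1.652236 amu

1.65 amu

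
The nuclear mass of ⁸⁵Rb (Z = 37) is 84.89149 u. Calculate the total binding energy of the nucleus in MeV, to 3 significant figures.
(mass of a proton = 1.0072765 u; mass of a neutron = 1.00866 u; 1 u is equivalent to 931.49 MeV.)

739 MeV

Mass of separated nucleons = 37(1.0072765) + 48(1.00866) = 37.2692305 + 48.41568 = 85.6849105 u
Δm = 85.6849105 − 84.89149 = 0.7934205 u
Converting to energy: 0.7934205 u × 931.49 MeV/u = 739.063 MeV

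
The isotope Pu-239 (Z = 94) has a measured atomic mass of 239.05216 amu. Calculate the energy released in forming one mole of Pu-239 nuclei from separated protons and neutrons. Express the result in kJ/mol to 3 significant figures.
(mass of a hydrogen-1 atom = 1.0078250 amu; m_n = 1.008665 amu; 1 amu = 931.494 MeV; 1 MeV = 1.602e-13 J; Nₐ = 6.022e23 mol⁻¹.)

Z = 94, so N = A − Z = 239 − 94 = 145.
Σm = 94·m(¹H) + 145·m_n = 94.7355500 + 146.256425 = 240.9919750 amu
Δm = 240.9919750 − 239.05216 = 1.9398150 amu
E_B = 1.9398150 × 931.494 = 1806.93 MeV
Per nucleus in joules: 1806.93 MeV × 1.602e-13 J/MeV = 2.8947e-10 J
Per mole: 2.8947e-10 J × 6.022e23 mol⁻¹ = 1.7432e+14 J/mol

1.74e+11 kJ/mol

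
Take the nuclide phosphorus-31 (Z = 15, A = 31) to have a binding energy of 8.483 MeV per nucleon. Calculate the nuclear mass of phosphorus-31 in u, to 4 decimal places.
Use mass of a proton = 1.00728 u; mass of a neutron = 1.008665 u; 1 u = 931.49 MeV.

30.9655 u

Total binding energy = 31 × 8.483 = 262.973 MeV
Mass defect = 262.973 MeV / (931.49 MeV/u) = 0.282314 u
Constituent mass = 15(1.00728) + 16(1.008665) = 31.247840 u
Nuclear mass = 31.247840 − 0.282314 = 30.965526 u ≈ 30.9655 u (to 4 decimal places)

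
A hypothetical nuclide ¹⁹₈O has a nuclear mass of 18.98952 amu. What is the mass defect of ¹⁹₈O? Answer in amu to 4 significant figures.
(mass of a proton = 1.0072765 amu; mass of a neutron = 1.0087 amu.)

Z = 8, so N = A − Z = 19 − 8 = 11.
Σm = 8·m_p + 11·m_n = 8.0582120 + 11.0957 = 19.1539120 amu
The mass defect is 19.1539120 − 18.98952 = 0.1643920 amu.

0.1644 amu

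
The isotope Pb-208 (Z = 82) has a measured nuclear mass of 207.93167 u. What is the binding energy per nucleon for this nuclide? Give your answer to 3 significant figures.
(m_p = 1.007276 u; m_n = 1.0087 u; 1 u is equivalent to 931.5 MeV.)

7.89 MeV/nucleon

Mass of separated nucleons = 82(1.007276) + 126(1.0087) = 82.596632 + 127.0962 = 209.692832 u
Δm = 209.692832 − 207.93167 = 1.761162 u
Converting to energy: 1.761162 u × 931.5 MeV/u = 1640.52 MeV
Dividing by A = 208 gives 7.887 MeV per nucleon.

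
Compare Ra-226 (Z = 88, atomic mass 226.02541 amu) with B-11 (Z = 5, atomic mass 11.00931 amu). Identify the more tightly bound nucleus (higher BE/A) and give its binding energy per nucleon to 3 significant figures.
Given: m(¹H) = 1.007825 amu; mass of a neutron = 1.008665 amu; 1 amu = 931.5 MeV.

Ra-226; 7.66 MeV/nucleon

Ra-226: Σm = 88(1.007825) + 138(1.008665) = 227.884370 amu; Δm = 1.858960 amu; E_B = 1731.6 MeV; E_B/A = 7.662 MeV
B-11: Σm = 5(1.007825) + 6(1.008665) = 11.091115 amu; Δm = 0.081805 amu; E_B = 76.201 MeV; E_B/A = 6.927 MeV
Ra-226 has the higher binding energy per nucleon, so it is the more tightly bound nucleus.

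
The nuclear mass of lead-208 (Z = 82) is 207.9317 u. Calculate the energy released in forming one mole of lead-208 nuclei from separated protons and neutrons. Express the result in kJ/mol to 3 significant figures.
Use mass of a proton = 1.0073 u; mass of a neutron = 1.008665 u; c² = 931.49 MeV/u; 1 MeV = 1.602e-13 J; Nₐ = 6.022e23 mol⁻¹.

1.58e+11 kJ/mol

Σm = 82·m_p + 126·m_n = 82.5986 + 127.091790 = 209.690390 u
The mass defect is 209.690390 − 207.9317 = 1.758690 u.
Converting to energy: 1.758690 u × 931.49 MeV/u = 1638.20 MeV
Per nucleus in joules: 1638.20 MeV × 1.602e-13 J/MeV = 2.6244e-10 J
Per mole: 2.6244e-10 J × 6.022e23 mol⁻¹ = 1.5804e+14 J/mol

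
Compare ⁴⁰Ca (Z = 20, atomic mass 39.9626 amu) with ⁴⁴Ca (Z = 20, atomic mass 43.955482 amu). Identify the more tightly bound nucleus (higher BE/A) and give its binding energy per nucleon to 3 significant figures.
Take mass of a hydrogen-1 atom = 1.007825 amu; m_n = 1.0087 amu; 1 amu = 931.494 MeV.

⁴⁴Ca; 8.68 MeV/nucleon

⁴⁰Ca: Σm = 20(1.007825) + 20(1.0087) = 40.330500 amu; Δm = 0.367900 amu; E_B = 342.697 MeV; E_B/A = 8.567 MeV
⁴⁴Ca: Σm = 20(1.007825) + 24(1.0087) = 44.365300 amu; Δm = 0.409818 amu; E_B = 381.74 MeV; E_B/A = 8.676 MeV
⁴⁴Ca has the higher binding energy per nucleon, so it is the more tightly bound nucleus.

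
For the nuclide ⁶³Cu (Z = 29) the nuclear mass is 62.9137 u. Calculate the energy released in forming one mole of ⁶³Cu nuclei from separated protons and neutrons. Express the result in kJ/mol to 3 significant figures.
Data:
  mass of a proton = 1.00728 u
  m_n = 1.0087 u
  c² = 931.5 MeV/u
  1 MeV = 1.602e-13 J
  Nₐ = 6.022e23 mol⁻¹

Z = 29, so N = A − Z = 63 − 29 = 34.
Total constituent mass: 29 × 1.00728 + 34 × 1.0087 = 63.50692 u
Δm = 63.50692 − 62.9137 = 0.59322 u
Converting to energy: 0.59322 u × 931.5 MeV/u = 552.584 MeV
Per nucleus in joules: 552.584 MeV × 1.602e-13 J/MeV = 8.8524e-11 J
Per mole: 8.8524e-11 J × 6.022e23 mol⁻¹ = 5.3309e+13 J/mol

5.33e+10 kJ/mol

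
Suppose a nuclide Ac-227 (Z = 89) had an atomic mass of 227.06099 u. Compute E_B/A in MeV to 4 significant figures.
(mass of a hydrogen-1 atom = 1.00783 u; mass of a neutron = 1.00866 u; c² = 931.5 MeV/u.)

7.513 MeV/nucleon

Σm = 89·m(¹H) + 138·m_n = 89.69687 + 139.19508 = 228.89195 u
The mass defect is 228.89195 − 227.06099 = 1.83096 u.
Converting to energy: 1.83096 u × 931.5 MeV/u = 1705.54 MeV
BE/A = 1705.54 MeV / 227 = 7.513 MeV/nucleon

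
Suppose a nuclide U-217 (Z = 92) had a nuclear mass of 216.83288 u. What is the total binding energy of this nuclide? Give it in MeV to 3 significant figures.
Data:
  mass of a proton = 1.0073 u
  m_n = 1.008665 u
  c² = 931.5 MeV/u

The nucleus contains 92 protons and 217 − 92 = 125 neutrons.
Total constituent mass: 92 × 1.0073 + 125 × 1.008665 = 218.754725 u
Δm = 218.754725 − 216.83288 = 1.921845 u
Binding energy = Δm·c² = 1.921845 × 931.5 MeV/u = 1790.20 MeV

1790 MeV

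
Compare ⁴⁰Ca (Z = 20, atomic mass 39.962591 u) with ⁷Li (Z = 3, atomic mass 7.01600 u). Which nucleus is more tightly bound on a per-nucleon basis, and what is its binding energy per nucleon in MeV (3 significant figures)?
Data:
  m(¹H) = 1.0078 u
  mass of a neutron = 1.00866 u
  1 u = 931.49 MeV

⁴⁰Ca: Σm = 20(1.0078) + 20(1.00866) = 40.32920 u; Δm = 0.366609 u; E_B = 341.49 MeV; E_B/A = 8.537 MeV
⁷Li: Σm = 3(1.0078) + 4(1.00866) = 7.05804 u; Δm = 0.04204 u; E_B = 39.160 MeV; E_B/A = 5.594 MeV
⁴⁰Ca has the higher binding energy per nucleon, so it is the more tightly bound nucleus.

⁴⁰Ca; 8.54 MeV/nucleon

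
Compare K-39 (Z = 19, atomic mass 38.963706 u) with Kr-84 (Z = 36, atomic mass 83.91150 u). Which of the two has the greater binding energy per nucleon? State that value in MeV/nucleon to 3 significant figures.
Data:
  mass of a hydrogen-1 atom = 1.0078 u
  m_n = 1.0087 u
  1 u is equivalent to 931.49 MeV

Kr-84; 8.73 MeV/nucleon

K-39: Σm = 19(1.0078) + 20(1.0087) = 39.3222 u; Δm = 0.358494 u; E_B = 333.93 MeV; E_B/A = 8.562 MeV
Kr-84: Σm = 36(1.0078) + 48(1.0087) = 84.6984 u; Δm = 0.78690 u; E_B = 732.99 MeV; E_B/A = 8.726 MeV
Kr-84 has the higher binding energy per nucleon, so it is the more tightly bound nucleus.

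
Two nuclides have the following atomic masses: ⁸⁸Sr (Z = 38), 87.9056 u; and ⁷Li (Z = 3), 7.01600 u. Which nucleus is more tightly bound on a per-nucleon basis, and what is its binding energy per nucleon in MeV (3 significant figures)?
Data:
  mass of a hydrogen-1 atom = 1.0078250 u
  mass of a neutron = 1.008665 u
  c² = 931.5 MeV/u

⁸⁸Sr: Σm = 38(1.0078250) + 50(1.008665) = 88.7306000 u; Δm = 0.8250000 u; E_B = 768.49 MeV; E_B/A = 8.733 MeV
⁷Li: Σm = 3(1.0078250) + 4(1.008665) = 7.0581350 u; Δm = 0.0421350 u; E_B = 39.249 MeV; E_B/A = 5.607 MeV
⁸⁸Sr has the higher binding energy per nucleon, so it is the more tightly bound nucleus.

⁸⁸Sr; 8.73 MeV/nucleon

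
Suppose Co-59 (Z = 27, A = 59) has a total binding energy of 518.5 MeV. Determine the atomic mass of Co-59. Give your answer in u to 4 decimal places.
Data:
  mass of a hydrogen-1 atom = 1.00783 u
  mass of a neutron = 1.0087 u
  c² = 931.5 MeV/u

58.9332 u

Mass defect = 518.5 MeV / (931.5 MeV/u) = 0.556629 u
Constituent mass = 27(1.00783) + 32(1.0087) = 59.48981 u
Atomic mass = 59.48981 − 0.556629 = 58.933181 u ≈ 58.9332 u (to 4 decimal places)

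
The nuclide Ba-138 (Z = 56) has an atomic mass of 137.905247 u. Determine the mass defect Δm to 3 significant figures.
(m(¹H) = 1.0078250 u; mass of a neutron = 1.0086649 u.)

1.24 u

Z = 56, so N = A − Z = 138 − 56 = 82.
Total constituent mass: 56 × 1.0078250 + 82 × 1.0086649 = 139.1487218 u
Δm = 139.1487218 − 137.905247 = 1.2434748 u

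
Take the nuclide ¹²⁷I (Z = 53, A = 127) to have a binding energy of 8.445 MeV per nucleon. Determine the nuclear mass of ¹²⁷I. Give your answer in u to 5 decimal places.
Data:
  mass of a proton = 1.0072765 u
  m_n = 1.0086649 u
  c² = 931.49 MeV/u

Total binding energy = 127 × 8.445 = 1072.515 MeV
Mass defect = 1072.515 MeV / (931.49 MeV/u) = 1.1513972 u
Constituent mass = 53(1.0072765) + 74(1.0086649) = 128.0268571 u
Nuclear mass = 128.0268571 − 1.1513972 = 126.8754599 u ≈ 126.87546 u (to 5 decimal places)

126.87546 u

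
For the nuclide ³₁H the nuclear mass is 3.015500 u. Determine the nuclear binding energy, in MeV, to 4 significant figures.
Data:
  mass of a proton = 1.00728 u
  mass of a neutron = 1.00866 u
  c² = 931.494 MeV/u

Total constituent mass: 1 × 1.00728 + 2 × 1.00866 = 3.02460 u
Δm = 3.02460 − 3.015500 = 0.009100 u
E_B = 0.009100 × 931.494 = 8.47660 MeV

8.477 MeV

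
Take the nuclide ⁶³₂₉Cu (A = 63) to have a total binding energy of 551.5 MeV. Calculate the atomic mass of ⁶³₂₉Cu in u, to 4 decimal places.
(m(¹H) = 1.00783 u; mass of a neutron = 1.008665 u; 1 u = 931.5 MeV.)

62.9296 u

Mass defect = 551.5 MeV / (931.5 MeV/u) = 0.592056 u
Constituent mass = 29(1.00783) + 34(1.008665) = 63.521680 u
Atomic mass = 63.521680 − 0.592056 = 62.929624 u ≈ 62.9296 u (to 4 decimal places)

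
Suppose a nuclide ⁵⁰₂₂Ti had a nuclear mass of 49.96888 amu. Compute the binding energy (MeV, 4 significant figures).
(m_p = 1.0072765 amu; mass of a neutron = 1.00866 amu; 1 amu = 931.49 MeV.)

Total constituent mass: 22 × 1.0072765 + 28 × 1.00866 = 50.4025630 amu
Mass defect Δm = 50.4025630 − 49.96888 = 0.4336830 amu
E_B = 0.4336830 × 931.49 = 403.971 MeV

404.0 MeV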